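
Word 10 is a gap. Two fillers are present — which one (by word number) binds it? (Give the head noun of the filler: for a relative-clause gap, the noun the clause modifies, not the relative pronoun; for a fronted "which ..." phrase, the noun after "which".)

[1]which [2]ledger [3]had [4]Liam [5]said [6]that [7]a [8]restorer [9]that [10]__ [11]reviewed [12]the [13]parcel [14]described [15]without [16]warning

The marked gap is inside the relative clause, the subject of "reviewed".
Its filler is the head noun "restorer" (via "that"), at word 8.
(The other dependency links word 2 to a gap after word 14.)

8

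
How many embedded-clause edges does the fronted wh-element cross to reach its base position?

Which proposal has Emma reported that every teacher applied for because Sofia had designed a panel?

"which proposal" is extracted from the PP object of "applied".
Boundaries crossed, outermost first: [that] — 1 in total.

1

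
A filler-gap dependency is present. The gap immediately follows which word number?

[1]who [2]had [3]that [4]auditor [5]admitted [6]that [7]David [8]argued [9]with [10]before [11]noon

The displaced element is "who" (word 1).
It is linked across 1 clause boundary (that).
It functions as the object of the preposition "with" of "argued", so the gap sits immediately after word 9 ("with").
Base order: That auditor had admitted that David argued with who before noon.

9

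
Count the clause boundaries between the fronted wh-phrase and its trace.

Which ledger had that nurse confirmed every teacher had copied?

"which ledger" is extracted from the object of "copied".
Boundaries crossed, outermost first: [Ø] — 1 in total.

1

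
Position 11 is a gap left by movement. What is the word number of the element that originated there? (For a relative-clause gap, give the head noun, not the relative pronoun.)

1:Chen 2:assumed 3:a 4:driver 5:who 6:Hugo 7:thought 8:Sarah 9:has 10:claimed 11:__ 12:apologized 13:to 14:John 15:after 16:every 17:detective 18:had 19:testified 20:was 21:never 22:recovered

The gap at 11 is the subject of "apologized", inside a relative clause.
The relative pronoun is "who" (word 5); it is bound by the head noun immediately before it.
Its filler is the head noun "driver", at word 4.

4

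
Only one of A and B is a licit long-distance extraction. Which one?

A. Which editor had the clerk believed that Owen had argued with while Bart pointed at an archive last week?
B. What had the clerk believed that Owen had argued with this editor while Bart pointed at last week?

A

In B, the wh-phrase is extracted from inside an adjunct island (introduced by "while"), which blocks movement.
In A, the extraction path crosses only that-complement boundaries, which are transparent.
So A is grammatical.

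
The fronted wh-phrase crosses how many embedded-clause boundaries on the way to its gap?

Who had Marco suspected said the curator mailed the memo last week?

"who" is extracted from the subject of "said".
Boundaries crossed, outermost first: [Ø] — 1 in total.

1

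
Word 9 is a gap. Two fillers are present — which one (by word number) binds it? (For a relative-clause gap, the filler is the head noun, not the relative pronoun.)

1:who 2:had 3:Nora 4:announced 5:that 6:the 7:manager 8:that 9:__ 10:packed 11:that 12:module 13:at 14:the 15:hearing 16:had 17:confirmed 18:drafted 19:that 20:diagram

The marked gap is inside the relative clause, the subject of "packed".
Its filler is the head noun "manager" (via "that"), at word 7.
(The other dependency links word 1 to a gap after word 17.)

7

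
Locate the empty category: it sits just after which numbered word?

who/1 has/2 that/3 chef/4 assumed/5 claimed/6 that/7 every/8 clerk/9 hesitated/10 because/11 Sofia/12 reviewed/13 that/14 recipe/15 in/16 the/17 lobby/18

The displaced element is "who" (word 1).
It is linked across 1 clause boundary (Ø).
It functions as the subject of "claimed", so the gap sits immediately after word 5 ("assumed").
Base order: That chef has assumed that who claimed that every clerk hesitated because Sofia reviewed that recipe in the lobby.

5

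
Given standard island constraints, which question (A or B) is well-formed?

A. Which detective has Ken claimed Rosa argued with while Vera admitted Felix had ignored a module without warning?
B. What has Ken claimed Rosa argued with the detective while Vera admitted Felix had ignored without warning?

In B, the wh-phrase is extracted from inside an adjunct island (introduced by "while"), which blocks movement.
In A, the extraction path crosses only that-complement boundaries, which are transparent.
So A is grammatical.

A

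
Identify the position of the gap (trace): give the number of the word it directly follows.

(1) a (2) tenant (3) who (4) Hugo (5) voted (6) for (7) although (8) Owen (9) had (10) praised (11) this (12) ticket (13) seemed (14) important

6

The displaced element is "a tenant" (word 2).
It functions as the object of the preposition "for" of "voted", so the gap sits immediately after word 6 ("for").
Base order: Hugo voted for a tenant although Owen had praised this ticket.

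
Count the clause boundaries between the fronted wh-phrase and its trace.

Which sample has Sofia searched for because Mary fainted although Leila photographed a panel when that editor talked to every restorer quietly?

"which sample" originates inside the matrix clause — no clause boundary is crossed.

0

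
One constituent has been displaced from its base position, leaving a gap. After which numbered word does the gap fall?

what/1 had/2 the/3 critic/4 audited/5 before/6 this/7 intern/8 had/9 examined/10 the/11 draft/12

The displaced element is "what" (word 1).
It functions as the direct object of "audited", so the gap sits immediately after word 5 ("audited").
Base order: The critic had audited what before this intern had examined the draft.

5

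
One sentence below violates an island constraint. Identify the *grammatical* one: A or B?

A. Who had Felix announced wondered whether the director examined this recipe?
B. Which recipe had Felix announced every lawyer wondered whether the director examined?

A

In B, the wh-phrase is extracted from inside a wh-island (introduced by "whether"), which blocks movement.
In A, the extraction path crosses only that-complement boundaries, which are transparent.
So A is grammatical.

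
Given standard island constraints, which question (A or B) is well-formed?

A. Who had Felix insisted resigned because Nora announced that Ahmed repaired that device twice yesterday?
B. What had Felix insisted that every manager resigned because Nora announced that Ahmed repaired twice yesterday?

A

In B, the wh-phrase is extracted from inside an adjunct island (introduced by "because"), which blocks movement.
In A, the extraction path crosses only that-complement boundaries, which are transparent.
So A is grammatical.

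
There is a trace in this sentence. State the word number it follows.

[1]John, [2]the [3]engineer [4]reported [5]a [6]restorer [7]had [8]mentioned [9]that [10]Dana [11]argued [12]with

12

The displaced element is "John" (word 1).
It is linked across 2 clause boundaries (Ø → that).
It functions as the object of the preposition "with" of "argued", so the gap sits immediately after word 12 ("with").
Base order: The engineer reported a restorer had mentioned that Dana argued with John.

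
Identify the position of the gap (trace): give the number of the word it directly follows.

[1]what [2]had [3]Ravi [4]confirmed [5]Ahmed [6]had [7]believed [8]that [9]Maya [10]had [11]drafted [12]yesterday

The displaced element is "what" (word 1).
It is linked across 2 clause boundaries (Ø → that).
It functions as the direct object of "drafted", so the gap sits immediately after word 11 ("drafted").
Base order: Ravi had confirmed Ahmed had believed that Maya had drafted what yesterday.

11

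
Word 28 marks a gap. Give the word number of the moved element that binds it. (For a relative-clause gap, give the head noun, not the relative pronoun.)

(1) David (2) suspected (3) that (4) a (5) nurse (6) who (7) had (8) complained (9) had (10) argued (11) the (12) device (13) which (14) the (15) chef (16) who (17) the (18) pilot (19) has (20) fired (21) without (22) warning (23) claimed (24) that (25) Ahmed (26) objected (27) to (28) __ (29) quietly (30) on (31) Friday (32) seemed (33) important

12

The gap at 28 is the prepositional object of "objected", inside a relative clause.
The relative pronoun is "which" (word 13); it is bound by the head noun immediately before it.
Its filler is the head noun "device", at word 12.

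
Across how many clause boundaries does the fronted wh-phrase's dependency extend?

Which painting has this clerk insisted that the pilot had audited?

1

"which painting" is extracted from the object of "audited".
Boundaries crossed, outermost first: [that] — 1 in total.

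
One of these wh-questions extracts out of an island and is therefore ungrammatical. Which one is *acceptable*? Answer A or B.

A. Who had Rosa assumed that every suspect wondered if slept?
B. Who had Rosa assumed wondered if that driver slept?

B

In A, the wh-phrase is extracted from inside a wh-island (introduced by "if"), which blocks movement.
In B, the extraction path crosses only that-complement boundaries, which are transparent.
So B is grammatical.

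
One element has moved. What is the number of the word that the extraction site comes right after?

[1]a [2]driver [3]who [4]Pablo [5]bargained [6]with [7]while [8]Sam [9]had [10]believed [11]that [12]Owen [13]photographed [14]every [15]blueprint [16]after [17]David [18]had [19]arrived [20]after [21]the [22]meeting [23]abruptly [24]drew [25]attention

6

The displaced element is "a driver" (word 2).
It functions as the object of the preposition "with" of "bargained", so the gap sits immediately after word 6 ("with").
Base order: Pablo bargained with a driver while Sam had believed that Owen photographed every blueprint after David had arrived after the meeting abruptly.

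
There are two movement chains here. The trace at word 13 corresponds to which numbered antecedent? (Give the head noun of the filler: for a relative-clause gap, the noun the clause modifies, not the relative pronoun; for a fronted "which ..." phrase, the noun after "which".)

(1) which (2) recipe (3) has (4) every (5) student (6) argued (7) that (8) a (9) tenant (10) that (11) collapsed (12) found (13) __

The marked gap is the direct object of "found".
Its filler is the fronted wh-phrase "which recipe", at word 2.
(The other dependency links word 9 to a gap after word 10.)

2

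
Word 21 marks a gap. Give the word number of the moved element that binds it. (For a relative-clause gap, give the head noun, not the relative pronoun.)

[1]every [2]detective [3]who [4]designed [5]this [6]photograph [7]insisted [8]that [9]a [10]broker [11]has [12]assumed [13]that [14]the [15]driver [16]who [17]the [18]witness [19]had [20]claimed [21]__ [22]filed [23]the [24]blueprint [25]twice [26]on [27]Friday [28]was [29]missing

The gap at 21 is the subject of "filed", inside a relative clause.
The relative pronoun is "who" (word 16); it is bound by the head noun immediately before it.
Its filler is the head noun "driver", at word 15.

15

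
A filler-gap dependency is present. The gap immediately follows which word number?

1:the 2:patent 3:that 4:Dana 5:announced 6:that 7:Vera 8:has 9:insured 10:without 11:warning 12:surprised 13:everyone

9

The displaced element is "the patent" (word 2).
It is linked across 1 clause boundary (that).
It functions as the direct object of "insured", so the gap sits immediately after word 9 ("insured").
Base order: Dana announced that Vera has insured the patent without warning.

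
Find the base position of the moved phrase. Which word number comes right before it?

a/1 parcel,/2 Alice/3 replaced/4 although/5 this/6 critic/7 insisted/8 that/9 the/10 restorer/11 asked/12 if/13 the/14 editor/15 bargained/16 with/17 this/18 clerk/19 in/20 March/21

The displaced element is "a parcel" (word 2).
It functions as the direct object of "replaced", so the gap sits immediately after word 4 ("replaced").
Base order: Alice replaced a parcel although this critic insisted that the restorer asked if the editor bargained with this clerk in March.

4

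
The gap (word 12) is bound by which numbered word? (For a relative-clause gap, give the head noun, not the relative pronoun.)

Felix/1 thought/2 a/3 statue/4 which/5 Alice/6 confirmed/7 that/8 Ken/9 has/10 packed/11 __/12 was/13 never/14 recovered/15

The gap at 12 is the object of "packed", inside a relative clause.
The relative pronoun is "which" (word 5); it is bound by the head noun immediately before it.
Its filler is the head noun "statue", at word 4.

4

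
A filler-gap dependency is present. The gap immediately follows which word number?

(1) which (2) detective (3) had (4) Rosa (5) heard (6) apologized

5

The displaced element is "which detective" (word 2).
It is linked across 1 clause boundary (Ø).
It functions as the subject of "apologized", so the gap sits immediately after word 5 ("heard").
Base order: Rosa had heard that which detective apologized.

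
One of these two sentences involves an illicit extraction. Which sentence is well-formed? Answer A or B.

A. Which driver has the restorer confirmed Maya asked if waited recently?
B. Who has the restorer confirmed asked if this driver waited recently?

In A, the wh-phrase is extracted from inside a wh-island (introduced by "if"), which blocks movement.
In B, the extraction path crosses only that-complement boundaries, which are transparent.
So B is grammatical.

B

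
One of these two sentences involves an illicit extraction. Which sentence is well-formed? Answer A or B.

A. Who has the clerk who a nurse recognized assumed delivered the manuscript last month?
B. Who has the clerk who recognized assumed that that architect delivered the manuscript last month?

In B, the wh-phrase is extracted from inside a complex-NP island (relative clause) (introduced by "who"), which blocks movement.
In A, the extraction path crosses only that-complement boundaries, which are transparent.
So A is grammatical.

A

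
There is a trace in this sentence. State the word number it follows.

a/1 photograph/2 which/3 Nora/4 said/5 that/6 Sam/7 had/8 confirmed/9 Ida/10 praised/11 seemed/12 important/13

11

The displaced element is "a photograph" (word 2).
It is linked across 2 clause boundaries (that → Ø).
It functions as the direct object of "praised", so the gap sits immediately after word 11 ("praised").
Base order: Nora said that Sam had confirmed Ida praised a photograph.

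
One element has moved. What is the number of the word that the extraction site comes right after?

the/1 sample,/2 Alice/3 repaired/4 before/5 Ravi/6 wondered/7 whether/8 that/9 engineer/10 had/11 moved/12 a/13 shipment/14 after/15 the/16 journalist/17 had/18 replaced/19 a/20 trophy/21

The displaced element is "the sample" (word 2).
It functions as the direct object of "repaired", so the gap sits immediately after word 4 ("repaired").
Base order: Alice repaired the sample before Ravi wondered whether that engineer had moved a shipment after the journalist had replaced a trophy.

4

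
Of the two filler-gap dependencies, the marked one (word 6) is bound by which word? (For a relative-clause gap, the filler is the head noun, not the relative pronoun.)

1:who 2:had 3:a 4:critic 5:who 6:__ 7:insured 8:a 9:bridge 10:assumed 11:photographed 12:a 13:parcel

The marked gap is inside the relative clause, the subject of "insured".
Its filler is the head noun "critic" (via "who"), at word 4.
(The other dependency links word 1 to a gap after word 10.)

4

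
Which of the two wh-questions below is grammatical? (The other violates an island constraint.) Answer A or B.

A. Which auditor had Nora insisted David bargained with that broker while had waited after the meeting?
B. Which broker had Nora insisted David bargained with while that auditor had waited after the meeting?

In A, the wh-phrase is extracted from inside an adjunct island (introduced by "while"), which blocks movement.
In B, the extraction path crosses only that-complement boundaries, which are transparent.
So B is grammatical.

B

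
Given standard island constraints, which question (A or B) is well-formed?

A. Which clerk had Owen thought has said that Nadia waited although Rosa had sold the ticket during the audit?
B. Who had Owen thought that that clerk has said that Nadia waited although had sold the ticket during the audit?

A

In B, the wh-phrase is extracted from inside an adjunct island (introduced by "although"), which blocks movement.
In A, the extraction path crosses only that-complement boundaries, which are transparent.
So A is grammatical.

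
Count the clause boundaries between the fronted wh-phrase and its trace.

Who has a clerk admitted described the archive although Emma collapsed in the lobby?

"who" is extracted from the subject of "described".
Boundaries crossed, outermost first: [Ø] — 1 in total.

1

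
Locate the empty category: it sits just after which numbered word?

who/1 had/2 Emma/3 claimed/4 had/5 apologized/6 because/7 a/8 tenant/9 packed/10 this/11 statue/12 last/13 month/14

4

The displaced element is "who" (word 1).
It is linked across 1 clause boundary (Ø).
It functions as the subject of "apologized", so the gap sits immediately after word 4 ("claimed").
Base order: Emma had claimed who had apologized because a tenant packed this statue last month.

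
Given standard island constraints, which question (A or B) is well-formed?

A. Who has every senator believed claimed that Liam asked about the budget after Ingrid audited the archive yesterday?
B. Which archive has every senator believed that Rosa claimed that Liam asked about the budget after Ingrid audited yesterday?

In B, the wh-phrase is extracted from inside an adjunct island (introduced by "after"), which blocks movement.
In A, the extraction path crosses only that-complement boundaries, which are transparent.
So A is grammatical.

A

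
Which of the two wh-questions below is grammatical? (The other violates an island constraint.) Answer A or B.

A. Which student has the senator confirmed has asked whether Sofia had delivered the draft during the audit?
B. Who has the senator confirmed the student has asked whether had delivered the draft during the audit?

A

In B, the wh-phrase is extracted from inside a wh-island (introduced by "whether"), which blocks movement.
In A, the extraction path crosses only that-complement boundaries, which are transparent.
So A is grammatical.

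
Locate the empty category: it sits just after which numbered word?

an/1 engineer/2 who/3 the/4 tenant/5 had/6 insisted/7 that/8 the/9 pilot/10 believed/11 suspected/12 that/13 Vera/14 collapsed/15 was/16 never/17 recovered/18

11

The displaced element is "an engineer" (word 2).
It is linked across 2 clause boundaries (that → Ø).
It functions as the subject of "suspected", so the gap sits immediately after word 11 ("believed").
Base order: The tenant had insisted that the pilot believed that an engineer suspected that Vera collapsed.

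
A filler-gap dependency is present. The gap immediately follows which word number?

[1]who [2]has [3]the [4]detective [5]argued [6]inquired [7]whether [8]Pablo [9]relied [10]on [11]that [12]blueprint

The displaced element is "who" (word 1).
It is linked across 1 clause boundary (Ø).
It functions as the subject of "inquired", so the gap sits immediately after word 5 ("argued").
Base order: The detective has argued who inquired whether Pablo relied on that blueprint.

5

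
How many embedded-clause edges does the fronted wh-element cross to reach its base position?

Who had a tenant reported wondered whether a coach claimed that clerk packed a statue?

1

"who" is extracted from the subject of "wondered".
Boundaries crossed, outermost first: [Ø] — 1 in total.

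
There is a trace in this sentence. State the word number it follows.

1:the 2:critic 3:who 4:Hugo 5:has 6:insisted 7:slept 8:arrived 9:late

6

The displaced element is "the critic" (word 2).
It is linked across 1 clause boundary (Ø).
It functions as the subject of "slept", so the gap sits immediately after word 6 ("insisted").
Base order: Hugo has insisted the critic slept.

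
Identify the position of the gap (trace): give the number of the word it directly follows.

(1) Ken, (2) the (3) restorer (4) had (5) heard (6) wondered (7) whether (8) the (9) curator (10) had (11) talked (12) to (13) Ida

The displaced element is "Ken" (word 1).
It is linked across 1 clause boundary (Ø).
It functions as the subject of "wondered", so the gap sits immediately after word 5 ("heard").
Base order: The restorer had heard that Ken wondered whether the curator had talked to Ida.

5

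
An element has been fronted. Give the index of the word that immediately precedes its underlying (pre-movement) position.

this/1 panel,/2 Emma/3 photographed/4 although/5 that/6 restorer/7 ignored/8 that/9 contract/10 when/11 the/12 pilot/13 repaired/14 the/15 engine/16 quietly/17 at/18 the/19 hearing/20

The displaced element is "this panel" (word 2).
It functions as the direct object of "photographed", so the gap sits immediately after word 4 ("photographed").
Base order: Emma photographed this panel although that restorer ignored that contract when the pilot repaired the engine quietly at the hearing.

4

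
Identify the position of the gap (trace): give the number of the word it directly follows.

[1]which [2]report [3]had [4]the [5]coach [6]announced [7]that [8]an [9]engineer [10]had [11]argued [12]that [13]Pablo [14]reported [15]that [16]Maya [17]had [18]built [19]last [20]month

18

The displaced element is "which report" (word 2).
It is linked across 3 clause boundaries (that → that → that).
It functions as the direct object of "built", so the gap sits immediately after word 18 ("built").
Base order: The coach had announced that an engineer had argued that Pablo reported that Maya had built which report last month.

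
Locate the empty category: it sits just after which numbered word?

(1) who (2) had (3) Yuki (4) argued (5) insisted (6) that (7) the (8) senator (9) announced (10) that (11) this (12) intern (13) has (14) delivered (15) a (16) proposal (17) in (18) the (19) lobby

The displaced element is "who" (word 1).
It is linked across 1 clause boundary (Ø).
It functions as the subject of "insisted", so the gap sits immediately after word 4 ("argued").
Base order: Yuki had argued who insisted that the senator announced that this intern has delivered a proposal in the lobby.

4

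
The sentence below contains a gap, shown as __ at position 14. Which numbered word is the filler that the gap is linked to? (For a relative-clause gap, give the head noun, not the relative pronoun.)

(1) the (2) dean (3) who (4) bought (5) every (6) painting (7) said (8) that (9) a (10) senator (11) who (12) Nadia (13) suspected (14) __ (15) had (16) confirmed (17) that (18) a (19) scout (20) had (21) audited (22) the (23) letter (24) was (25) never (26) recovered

10

The gap at 14 is the subject of "confirmed", inside a relative clause.
The relative pronoun is "who" (word 11); it is bound by the head noun immediately before it.
Its filler is the head noun "senator", at word 10.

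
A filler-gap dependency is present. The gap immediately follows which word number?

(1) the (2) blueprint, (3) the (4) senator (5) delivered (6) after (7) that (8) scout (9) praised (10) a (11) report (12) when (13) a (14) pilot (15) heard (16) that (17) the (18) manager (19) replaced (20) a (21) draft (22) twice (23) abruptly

5

The displaced element is "the blueprint" (word 2).
It functions as the direct object of "delivered", so the gap sits immediately after word 5 ("delivered").
Base order: The senator delivered the blueprint after that scout praised a report when a pilot heard that the manager replaced a draft twice abruptly.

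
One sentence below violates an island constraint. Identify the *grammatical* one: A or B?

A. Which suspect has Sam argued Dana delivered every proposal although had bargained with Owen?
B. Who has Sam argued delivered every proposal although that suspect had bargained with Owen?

B

In A, the wh-phrase is extracted from inside an adjunct island (introduced by "although"), which blocks movement.
In B, the extraction path crosses only that-complement boundaries, which are transparent.
So B is grammatical.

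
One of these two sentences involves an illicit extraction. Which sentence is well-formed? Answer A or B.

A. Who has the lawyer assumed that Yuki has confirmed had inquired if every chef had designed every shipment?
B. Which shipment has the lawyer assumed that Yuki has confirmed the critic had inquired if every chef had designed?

In B, the wh-phrase is extracted from inside a wh-island (introduced by "if"), which blocks movement.
In A, the extraction path crosses only that-complement boundaries, which are transparent.
So A is grammatical.

A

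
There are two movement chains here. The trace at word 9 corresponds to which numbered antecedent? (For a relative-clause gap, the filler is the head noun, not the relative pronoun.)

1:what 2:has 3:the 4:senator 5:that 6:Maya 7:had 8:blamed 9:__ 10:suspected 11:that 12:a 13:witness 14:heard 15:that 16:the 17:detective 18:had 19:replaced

4

The marked gap is inside the relative clause, the direct object of "blamed".
Its filler is the head noun "senator" (via "that"), at word 4.
(The other dependency links word 1 to a gap after word 19.)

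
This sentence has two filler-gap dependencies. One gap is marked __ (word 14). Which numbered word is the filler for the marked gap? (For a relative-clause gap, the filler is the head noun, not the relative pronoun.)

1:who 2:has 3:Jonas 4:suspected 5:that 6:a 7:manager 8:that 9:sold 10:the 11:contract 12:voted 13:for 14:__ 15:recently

1

The marked gap is the object of the preposition "for" of "voted".
Its filler is the fronted wh-phrase "who", at word 1.
(The other dependency links word 7 to a gap after word 8.)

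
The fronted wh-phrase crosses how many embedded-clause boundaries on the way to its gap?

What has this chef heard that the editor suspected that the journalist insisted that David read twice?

"what" is extracted from the object of "read".
Boundaries crossed, outermost first: [that], [that], [that] — 3 in total.

3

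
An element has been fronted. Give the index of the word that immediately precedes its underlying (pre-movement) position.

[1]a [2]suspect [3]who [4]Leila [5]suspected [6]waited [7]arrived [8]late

5

The displaced element is "a suspect" (word 2).
It is linked across 1 clause boundary (Ø).
It functions as the subject of "waited", so the gap sits immediately after word 5 ("suspected").
Base order: Leila suspected a suspect waited.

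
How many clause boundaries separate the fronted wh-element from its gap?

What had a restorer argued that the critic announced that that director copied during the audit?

"what" is extracted from the object of "copied".
Boundaries crossed, outermost first: [that], [that] — 2 in total.

2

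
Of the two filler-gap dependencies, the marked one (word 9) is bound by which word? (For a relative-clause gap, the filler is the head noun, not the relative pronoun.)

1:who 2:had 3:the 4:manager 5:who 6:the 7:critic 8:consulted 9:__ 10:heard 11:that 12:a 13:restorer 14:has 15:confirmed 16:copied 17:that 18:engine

4

The marked gap is inside the relative clause, the direct object of "consulted".
Its filler is the head noun "manager" (via "who"), at word 4.
(The other dependency links word 1 to a gap after word 15.)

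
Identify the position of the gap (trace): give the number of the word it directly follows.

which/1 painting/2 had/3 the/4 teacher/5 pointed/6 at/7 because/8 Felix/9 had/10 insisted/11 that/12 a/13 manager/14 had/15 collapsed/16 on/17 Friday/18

The displaced element is "which painting" (word 2).
It functions as the object of the preposition "at" of "pointed", so the gap sits immediately after word 7 ("at").
Base order: The teacher had pointed at which painting because Felix had insisted that a manager had collapsed on Friday.

7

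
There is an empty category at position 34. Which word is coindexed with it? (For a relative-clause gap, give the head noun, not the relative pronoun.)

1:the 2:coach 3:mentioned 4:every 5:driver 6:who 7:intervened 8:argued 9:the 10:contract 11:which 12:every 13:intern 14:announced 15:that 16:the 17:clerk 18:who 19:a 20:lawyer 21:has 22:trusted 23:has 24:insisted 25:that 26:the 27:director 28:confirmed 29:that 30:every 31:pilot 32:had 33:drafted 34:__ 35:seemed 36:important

10

The gap at 34 is the object of "drafted", inside a relative clause.
The relative pronoun is "which" (word 11); it is bound by the head noun immediately before it.
Its filler is the head noun "contract", at word 10.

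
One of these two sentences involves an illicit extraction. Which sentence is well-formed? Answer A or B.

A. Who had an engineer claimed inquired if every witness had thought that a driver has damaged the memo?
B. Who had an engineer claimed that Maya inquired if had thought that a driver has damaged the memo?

A

In B, the wh-phrase is extracted from inside a wh-island (introduced by "if"), which blocks movement.
In A, the extraction path crosses only that-complement boundaries, which are transparent.
So A is grammatical.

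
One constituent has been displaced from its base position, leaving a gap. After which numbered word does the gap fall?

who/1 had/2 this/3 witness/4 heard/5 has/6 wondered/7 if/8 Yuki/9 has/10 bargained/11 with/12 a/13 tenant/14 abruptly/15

5

The displaced element is "who" (word 1).
It is linked across 1 clause boundary (Ø).
It functions as the subject of "wondered", so the gap sits immediately after word 5 ("heard").
Base order: This witness had heard that who has wondered if Yuki has bargained with a tenant abruptly.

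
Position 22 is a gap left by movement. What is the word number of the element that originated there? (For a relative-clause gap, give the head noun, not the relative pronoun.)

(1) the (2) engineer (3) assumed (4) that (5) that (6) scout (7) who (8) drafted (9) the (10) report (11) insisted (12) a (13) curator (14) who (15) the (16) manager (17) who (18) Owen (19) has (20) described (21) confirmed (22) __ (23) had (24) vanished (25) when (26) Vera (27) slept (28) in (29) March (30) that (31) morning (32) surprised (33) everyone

13

The gap at 22 is the subject of "vanished", inside a relative clause.
The relative pronoun is "who" (word 14); it is bound by the head noun immediately before it.
Its filler is the head noun "curator", at word 13.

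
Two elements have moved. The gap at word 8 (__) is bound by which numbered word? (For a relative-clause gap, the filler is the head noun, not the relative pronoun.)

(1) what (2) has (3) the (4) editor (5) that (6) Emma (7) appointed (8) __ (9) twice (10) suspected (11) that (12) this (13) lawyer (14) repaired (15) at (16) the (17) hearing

4

The marked gap is inside the relative clause, the direct object of "appointed".
Its filler is the head noun "editor" (via "that"), at word 4.
(The other dependency links word 1 to a gap after word 14.)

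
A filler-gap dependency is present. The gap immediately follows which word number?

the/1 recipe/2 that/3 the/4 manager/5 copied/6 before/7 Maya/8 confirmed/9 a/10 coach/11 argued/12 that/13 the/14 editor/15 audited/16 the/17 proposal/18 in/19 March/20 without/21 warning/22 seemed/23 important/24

6

The displaced element is "the recipe" (word 2).
It functions as the direct object of "copied", so the gap sits immediately after word 6 ("copied").
Base order: The manager copied the recipe before Maya confirmed a coach argued that the editor audited the proposal in March without warning.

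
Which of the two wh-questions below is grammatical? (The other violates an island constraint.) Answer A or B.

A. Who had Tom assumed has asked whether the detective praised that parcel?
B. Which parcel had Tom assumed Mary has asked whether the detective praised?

A

In B, the wh-phrase is extracted from inside a wh-island (introduced by "whether"), which blocks movement.
In A, the extraction path crosses only that-complement boundaries, which are transparent.
So A is grammatical.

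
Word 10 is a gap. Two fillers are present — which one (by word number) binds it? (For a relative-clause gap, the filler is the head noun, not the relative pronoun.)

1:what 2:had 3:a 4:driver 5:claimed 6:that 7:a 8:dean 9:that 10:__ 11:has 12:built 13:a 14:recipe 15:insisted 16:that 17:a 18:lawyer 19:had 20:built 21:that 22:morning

The marked gap is inside the relative clause, the subject of "built".
Its filler is the head noun "dean" (via "that"), at word 8.
(The other dependency links word 1 to a gap after word 20.)

8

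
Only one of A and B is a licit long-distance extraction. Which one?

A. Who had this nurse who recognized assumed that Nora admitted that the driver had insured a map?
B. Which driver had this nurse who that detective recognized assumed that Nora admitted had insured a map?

In A, the wh-phrase is extracted from inside a complex-NP island (relative clause) (introduced by "who"), which blocks movement.
In B, the extraction path crosses only that-complement boundaries, which are transparent.
So B is grammatical.

B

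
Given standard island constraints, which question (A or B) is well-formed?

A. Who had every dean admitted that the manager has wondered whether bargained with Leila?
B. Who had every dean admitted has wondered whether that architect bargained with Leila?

In A, the wh-phrase is extracted from inside a wh-island (introduced by "whether"), which blocks movement.
In B, the extraction path crosses only that-complement boundaries, which are transparent.
So B is grammatical.

B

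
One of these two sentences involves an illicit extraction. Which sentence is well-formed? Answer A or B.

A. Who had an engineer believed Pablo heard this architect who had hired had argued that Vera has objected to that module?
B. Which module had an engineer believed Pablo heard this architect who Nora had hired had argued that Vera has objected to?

In A, the wh-phrase is extracted from inside a complex-NP island (relative clause) (introduced by "who"), which blocks movement.
In B, the extraction path crosses only that-complement boundaries, which are transparent.
So B is grammatical.

B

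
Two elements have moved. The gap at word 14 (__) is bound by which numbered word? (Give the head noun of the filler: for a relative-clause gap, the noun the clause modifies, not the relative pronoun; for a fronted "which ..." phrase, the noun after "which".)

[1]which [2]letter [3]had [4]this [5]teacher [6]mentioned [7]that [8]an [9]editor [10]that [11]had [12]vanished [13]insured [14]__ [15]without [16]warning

The marked gap is the direct object of "insured".
Its filler is the fronted wh-phrase "which letter", at word 2.
(The other dependency links word 9 to a gap after word 10.)

2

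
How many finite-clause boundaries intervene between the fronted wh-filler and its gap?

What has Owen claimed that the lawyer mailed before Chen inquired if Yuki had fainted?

1

"what" is extracted from the object of "mailed".
Boundaries crossed, outermost first: [that] — 1 in total.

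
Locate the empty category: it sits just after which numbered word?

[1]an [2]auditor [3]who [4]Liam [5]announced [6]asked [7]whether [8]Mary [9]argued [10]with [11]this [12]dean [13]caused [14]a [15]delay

The displaced element is "an auditor" (word 2).
It is linked across 1 clause boundary (Ø).
It functions as the subject of "asked", so the gap sits immediately after word 5 ("announced").
Base order: Liam announced that an auditor asked whether Mary argued with this dean.

5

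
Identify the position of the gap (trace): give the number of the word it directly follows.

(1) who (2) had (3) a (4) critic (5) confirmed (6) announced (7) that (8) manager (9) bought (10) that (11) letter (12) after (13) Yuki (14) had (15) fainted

The displaced element is "who" (word 1).
It is linked across 1 clause boundary (Ø).
It functions as the subject of "announced", so the gap sits immediately after word 5 ("confirmed").
Base order: A critic had confirmed who announced that manager bought that letter after Yuki had fainted.

5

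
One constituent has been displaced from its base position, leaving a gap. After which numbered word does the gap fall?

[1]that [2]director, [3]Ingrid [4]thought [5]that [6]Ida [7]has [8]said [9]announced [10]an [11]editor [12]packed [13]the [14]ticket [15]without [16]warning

8

The displaced element is "that director" (word 2).
It is linked across 2 clause boundaries (that → Ø).
It functions as the subject of "announced", so the gap sits immediately after word 8 ("said").
Base order: Ingrid thought that Ida has said that that director announced an editor packed the ticket without warning.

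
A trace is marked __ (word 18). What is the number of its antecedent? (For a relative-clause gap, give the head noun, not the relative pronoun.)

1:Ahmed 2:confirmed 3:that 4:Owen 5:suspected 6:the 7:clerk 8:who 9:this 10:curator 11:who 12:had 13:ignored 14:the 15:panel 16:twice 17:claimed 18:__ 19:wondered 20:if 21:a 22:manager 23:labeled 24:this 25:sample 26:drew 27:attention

7

The gap at 18 is the subject of "wondered", inside a relative clause.
The relative pronoun is "who" (word 8); it is bound by the head noun immediately before it.
Its filler is the head noun "clerk", at word 7.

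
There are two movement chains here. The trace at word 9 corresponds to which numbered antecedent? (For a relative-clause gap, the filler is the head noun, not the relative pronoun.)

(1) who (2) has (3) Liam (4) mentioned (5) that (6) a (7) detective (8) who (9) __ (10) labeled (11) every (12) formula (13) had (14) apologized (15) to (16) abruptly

The marked gap is inside the relative clause, the subject of "labeled".
Its filler is the head noun "detective" (via "who"), at word 7.
(The other dependency links word 1 to a gap after word 15.)

7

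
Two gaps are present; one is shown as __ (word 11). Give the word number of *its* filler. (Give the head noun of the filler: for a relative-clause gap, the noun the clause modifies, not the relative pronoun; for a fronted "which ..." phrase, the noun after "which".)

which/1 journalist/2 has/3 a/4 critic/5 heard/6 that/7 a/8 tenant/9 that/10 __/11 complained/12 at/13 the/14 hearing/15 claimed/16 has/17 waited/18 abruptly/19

The marked gap is inside the relative clause, the subject of "complained".
Its filler is the head noun "tenant" (via "that"), at word 9.
(The other dependency links word 2 to a gap after word 16.)

9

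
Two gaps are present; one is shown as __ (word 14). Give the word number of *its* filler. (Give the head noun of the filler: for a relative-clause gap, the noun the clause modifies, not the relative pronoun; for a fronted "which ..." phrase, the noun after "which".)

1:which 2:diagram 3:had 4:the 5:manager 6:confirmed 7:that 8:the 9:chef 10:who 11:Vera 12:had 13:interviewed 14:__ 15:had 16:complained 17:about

The marked gap is inside the relative clause, the direct object of "interviewed".
Its filler is the head noun "chef" (via "who"), at word 9.
(The other dependency links word 2 to a gap after word 17.)

9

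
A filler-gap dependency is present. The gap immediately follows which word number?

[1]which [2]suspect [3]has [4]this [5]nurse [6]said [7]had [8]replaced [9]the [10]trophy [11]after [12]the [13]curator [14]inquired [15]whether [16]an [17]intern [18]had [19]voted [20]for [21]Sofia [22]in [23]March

The displaced element is "which suspect" (word 2).
It is linked across 1 clause boundary (Ø).
It functions as the subject of "replaced", so the gap sits immediately after word 6 ("said").
Base order: This nurse has said which suspect had replaced the trophy after the curator inquired whether an intern had voted for Sofia in March.

6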